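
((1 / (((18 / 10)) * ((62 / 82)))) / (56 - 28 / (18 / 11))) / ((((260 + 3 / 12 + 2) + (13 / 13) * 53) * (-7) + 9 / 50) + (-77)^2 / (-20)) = -205 / 27157767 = -0.00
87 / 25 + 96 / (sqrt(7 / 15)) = 87 / 25 + 96*sqrt(105) / 7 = 144.01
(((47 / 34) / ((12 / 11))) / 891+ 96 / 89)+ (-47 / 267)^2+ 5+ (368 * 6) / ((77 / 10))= 5903130247939 / 20156537016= 292.86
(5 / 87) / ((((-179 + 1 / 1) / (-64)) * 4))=40 / 7743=0.01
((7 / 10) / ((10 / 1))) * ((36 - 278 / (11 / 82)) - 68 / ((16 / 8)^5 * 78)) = -97844509 / 686400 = -142.55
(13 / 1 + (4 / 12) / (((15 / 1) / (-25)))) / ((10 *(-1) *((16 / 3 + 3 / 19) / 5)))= -1064 / 939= -1.13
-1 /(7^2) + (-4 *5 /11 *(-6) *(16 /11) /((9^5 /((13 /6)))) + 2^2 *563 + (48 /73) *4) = 2254.61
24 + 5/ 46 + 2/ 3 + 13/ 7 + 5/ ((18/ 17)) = 45433/ 1449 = 31.35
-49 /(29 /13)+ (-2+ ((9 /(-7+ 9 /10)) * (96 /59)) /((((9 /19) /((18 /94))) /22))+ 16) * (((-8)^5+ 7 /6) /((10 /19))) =1432820546047 /3131130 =457604.94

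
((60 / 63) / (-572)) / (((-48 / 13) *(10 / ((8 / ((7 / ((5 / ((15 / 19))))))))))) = 19 / 58212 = 0.00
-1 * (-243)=243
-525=-525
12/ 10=6/ 5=1.20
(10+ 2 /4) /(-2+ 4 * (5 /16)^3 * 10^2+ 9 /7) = 6272 /6865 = 0.91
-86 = -86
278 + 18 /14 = 1955 /7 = 279.29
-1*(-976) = 976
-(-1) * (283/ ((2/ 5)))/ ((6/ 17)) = 24055/ 12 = 2004.58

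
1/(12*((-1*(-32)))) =1/384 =0.00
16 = 16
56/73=0.77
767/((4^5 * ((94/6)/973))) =2238873/48128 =46.52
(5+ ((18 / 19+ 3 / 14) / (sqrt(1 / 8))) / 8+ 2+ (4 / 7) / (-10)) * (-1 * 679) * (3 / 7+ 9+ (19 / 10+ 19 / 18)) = -10216719 / 175 -38974891 * sqrt(2) / 15960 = -61834.81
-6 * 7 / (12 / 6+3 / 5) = -210 / 13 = -16.15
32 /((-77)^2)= 32 /5929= 0.01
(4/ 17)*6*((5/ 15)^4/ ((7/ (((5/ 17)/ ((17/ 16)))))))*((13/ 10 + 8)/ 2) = 0.00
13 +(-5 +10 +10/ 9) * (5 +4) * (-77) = -4222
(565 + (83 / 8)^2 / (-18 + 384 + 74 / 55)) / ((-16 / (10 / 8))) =-3654777675 / 82755584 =-44.16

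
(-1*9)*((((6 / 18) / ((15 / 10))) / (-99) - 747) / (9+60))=665579 / 6831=97.44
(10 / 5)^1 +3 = 5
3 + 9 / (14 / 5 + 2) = 39 / 8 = 4.88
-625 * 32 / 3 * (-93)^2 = -57660000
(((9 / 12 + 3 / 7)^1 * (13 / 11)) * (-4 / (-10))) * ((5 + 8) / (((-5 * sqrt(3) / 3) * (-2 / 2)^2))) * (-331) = 167817 * sqrt(3) / 350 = 830.48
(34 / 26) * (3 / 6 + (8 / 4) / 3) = 119 / 78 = 1.53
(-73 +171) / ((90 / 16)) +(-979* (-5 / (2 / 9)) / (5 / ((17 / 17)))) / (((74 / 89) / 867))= 30594859717 / 6660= 4593822.78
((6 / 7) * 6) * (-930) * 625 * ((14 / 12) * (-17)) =59287500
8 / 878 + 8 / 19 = 3588 / 8341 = 0.43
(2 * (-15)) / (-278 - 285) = 30 / 563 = 0.05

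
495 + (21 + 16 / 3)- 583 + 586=1573 / 3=524.33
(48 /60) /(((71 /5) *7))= 4 /497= 0.01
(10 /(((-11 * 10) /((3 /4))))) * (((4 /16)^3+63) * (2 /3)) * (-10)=20165 /704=28.64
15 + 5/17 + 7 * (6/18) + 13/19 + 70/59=1114726/57171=19.50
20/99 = 0.20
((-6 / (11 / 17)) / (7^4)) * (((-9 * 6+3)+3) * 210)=38.93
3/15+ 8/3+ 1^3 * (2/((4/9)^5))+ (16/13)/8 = 11816123/99840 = 118.35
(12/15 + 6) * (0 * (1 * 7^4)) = 0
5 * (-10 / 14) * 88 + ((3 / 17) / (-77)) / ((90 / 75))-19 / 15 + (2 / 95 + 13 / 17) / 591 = -9276475121 / 29397522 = -315.55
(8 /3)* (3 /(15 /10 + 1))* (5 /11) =16 /11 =1.45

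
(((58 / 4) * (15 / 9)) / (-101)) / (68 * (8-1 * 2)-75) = -145 / 201798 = -0.00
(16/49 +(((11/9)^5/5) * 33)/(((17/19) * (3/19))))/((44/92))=722601330887/2705329935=267.10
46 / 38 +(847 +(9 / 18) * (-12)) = 16002 / 19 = 842.21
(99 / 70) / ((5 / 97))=9603 / 350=27.44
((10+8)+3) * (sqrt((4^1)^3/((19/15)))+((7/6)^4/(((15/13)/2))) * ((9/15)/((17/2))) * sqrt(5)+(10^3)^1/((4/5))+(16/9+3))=26510.25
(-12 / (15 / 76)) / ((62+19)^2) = -304 / 32805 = -0.01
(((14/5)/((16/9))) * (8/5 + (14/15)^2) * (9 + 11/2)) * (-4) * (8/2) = -112868/125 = -902.94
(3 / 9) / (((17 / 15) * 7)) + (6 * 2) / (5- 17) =-114 / 119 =-0.96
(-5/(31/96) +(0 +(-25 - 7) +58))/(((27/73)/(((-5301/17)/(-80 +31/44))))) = 19895128/177939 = 111.81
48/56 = 6/7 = 0.86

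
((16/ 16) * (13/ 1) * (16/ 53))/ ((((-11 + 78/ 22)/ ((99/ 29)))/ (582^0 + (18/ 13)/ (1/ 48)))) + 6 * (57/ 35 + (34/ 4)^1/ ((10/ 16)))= -65886474/ 2205595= -29.87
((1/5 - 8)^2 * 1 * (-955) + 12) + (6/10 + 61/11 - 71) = -3198528/55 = -58155.05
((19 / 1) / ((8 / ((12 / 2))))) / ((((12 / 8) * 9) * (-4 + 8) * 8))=19 / 576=0.03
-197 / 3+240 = 523 / 3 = 174.33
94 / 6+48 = 191 / 3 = 63.67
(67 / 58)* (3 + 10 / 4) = 737 / 116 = 6.35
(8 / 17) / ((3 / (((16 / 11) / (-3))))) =-128 / 1683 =-0.08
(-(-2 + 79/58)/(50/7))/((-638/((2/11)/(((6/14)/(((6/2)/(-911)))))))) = 1813/9270427100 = 0.00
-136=-136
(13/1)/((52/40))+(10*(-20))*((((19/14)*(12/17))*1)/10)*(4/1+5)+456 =34934/119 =293.56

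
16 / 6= 2.67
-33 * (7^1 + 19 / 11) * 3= -864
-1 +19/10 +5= 59/10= 5.90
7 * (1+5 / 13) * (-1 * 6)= -756 / 13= -58.15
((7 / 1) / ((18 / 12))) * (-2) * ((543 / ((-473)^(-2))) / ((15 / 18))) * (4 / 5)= -27212605728 / 25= -1088504229.12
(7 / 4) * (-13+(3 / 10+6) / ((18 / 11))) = -1281 / 80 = -16.01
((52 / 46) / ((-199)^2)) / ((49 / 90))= 0.00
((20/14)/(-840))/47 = -1/27636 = -0.00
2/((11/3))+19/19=17/11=1.55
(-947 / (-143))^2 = 896809 / 20449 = 43.86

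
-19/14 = -1.36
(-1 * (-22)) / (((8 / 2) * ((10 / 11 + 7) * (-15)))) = -121 / 2610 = -0.05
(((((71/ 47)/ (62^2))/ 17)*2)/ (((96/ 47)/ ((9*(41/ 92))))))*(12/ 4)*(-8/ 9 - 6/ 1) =-2911/ 1551488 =-0.00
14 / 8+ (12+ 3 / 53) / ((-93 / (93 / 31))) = 8945 / 6572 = 1.36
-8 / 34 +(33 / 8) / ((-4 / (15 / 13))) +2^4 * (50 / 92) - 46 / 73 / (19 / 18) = 6.67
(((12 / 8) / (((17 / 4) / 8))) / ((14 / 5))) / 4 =0.25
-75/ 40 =-15/ 8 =-1.88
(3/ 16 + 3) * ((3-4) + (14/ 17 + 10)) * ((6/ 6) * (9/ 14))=4509/ 224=20.13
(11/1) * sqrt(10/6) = 11 * sqrt(15)/3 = 14.20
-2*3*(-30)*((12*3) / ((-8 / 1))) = -810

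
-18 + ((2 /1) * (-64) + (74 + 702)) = 630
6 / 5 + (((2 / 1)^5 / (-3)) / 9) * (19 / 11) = -1258 / 1485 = -0.85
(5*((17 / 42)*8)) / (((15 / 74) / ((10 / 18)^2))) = 125800 / 5103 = 24.65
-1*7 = -7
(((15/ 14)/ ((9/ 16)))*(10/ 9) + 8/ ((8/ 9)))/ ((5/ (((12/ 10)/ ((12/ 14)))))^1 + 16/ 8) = 2101/ 1053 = 2.00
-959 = -959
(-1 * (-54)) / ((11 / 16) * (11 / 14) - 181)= -12096 / 40423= -0.30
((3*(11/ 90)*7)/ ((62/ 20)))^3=456533/ 804357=0.57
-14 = -14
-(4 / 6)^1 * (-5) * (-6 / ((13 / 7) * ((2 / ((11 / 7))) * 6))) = -1.41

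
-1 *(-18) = 18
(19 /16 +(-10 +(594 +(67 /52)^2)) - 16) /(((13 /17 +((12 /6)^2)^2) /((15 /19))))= 6560181 /244036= 26.88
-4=-4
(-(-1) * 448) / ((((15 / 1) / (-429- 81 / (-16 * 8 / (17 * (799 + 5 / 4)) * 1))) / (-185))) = -361575137 / 8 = -45196892.12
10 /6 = 5 /3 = 1.67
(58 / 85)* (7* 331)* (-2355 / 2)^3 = -175520061235575 / 68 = -2581177371111.40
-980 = -980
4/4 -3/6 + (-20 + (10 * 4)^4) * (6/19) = 30719779/38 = 808415.24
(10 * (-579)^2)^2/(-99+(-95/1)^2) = 5619326404050/4463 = 1259091732.93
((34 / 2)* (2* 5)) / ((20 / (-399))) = -6783 / 2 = -3391.50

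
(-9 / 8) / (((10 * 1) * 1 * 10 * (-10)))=9 / 8000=0.00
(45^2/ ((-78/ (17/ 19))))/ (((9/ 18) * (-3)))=3825/ 247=15.49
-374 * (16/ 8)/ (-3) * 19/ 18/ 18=14.62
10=10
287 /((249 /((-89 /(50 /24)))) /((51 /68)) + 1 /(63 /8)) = -1609209 /42863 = -37.54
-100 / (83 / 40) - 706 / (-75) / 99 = -29641402 / 616275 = -48.10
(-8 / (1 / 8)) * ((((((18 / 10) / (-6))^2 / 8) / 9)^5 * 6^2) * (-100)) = 9 / 12800000000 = 0.00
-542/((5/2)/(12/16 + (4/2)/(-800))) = -162.06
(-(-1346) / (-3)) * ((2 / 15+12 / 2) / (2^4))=-15479 / 90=-171.99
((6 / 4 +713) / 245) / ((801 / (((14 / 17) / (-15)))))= -1429 / 7148925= -0.00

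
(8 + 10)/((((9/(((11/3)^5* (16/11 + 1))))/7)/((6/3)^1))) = 45549.78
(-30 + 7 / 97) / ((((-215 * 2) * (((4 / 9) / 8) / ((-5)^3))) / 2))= -313.20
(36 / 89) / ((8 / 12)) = 54 / 89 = 0.61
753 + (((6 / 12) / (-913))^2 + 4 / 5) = 12566886249 / 16671380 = 753.80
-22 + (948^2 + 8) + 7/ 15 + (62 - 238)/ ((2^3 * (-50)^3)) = 168504462533/ 187500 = 898690.47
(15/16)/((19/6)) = 45/152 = 0.30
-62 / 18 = -31 / 9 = -3.44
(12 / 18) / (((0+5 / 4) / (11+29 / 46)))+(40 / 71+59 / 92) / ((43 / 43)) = 145159 / 19596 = 7.41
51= 51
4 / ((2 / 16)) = 32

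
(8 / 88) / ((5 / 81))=81 / 55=1.47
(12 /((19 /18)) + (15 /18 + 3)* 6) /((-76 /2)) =-0.90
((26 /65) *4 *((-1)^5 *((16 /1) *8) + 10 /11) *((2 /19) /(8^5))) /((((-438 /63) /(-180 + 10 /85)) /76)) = -2040381 /1588480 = -1.28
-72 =-72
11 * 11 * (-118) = -14278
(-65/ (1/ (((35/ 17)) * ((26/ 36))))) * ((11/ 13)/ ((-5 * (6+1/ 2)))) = 385/ 153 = 2.52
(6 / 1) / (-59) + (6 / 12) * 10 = 289 / 59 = 4.90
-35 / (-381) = 35 / 381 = 0.09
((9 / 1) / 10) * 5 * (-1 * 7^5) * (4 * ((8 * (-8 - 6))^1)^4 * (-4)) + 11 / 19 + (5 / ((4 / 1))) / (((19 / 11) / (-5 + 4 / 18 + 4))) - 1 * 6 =130241949698355203 / 684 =190412207161338.02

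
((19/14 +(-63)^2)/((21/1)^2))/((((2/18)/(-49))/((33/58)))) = -1834305/812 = -2259.00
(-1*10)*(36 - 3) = -330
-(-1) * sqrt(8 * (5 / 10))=2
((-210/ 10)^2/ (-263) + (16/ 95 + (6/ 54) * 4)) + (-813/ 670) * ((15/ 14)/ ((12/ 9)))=-3440616677/ 1687386960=-2.04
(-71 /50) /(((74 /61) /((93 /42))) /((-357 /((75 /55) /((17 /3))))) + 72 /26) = -5548604347 /10819237200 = -0.51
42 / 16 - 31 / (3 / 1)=-185 / 24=-7.71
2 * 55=110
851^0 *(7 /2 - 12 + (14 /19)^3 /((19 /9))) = -8.31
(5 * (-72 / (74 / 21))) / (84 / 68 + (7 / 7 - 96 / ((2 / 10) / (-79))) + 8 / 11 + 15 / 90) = -4241160 / 1574340787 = -0.00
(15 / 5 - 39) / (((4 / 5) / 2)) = -90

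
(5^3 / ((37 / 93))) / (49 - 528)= -11625 / 17723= -0.66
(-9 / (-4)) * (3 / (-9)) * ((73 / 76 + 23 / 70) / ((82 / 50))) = -0.59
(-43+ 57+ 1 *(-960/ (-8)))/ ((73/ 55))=7370/ 73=100.96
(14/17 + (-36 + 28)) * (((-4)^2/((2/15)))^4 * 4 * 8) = -809533440000/17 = -47619614117.65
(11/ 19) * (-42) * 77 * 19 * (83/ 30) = -492107/ 5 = -98421.40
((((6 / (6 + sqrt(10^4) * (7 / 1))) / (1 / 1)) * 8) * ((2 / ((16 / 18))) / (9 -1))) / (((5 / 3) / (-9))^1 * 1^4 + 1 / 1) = 729 / 31064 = 0.02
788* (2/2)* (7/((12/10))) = 13790/3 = 4596.67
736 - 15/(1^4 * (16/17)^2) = 184081/256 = 719.07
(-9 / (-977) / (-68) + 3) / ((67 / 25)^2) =124561875 / 298231204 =0.42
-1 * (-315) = 315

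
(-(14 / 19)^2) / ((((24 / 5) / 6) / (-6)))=1470 / 361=4.07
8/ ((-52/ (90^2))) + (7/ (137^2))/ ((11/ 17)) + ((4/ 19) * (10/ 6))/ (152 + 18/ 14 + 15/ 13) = -1339654016652397/ 1075033458213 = -1246.15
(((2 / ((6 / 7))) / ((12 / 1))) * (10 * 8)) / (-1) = -140 / 9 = -15.56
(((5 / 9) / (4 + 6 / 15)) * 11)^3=15625 / 5832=2.68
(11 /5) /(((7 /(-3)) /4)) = -3.77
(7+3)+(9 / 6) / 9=61 / 6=10.17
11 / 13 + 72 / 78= 23 / 13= 1.77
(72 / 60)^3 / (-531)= -24 / 7375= -0.00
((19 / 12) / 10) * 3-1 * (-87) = 3499 / 40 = 87.48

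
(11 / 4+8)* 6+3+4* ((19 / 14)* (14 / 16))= 289 / 4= 72.25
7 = 7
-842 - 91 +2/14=-6530/7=-932.86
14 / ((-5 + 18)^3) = 14 / 2197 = 0.01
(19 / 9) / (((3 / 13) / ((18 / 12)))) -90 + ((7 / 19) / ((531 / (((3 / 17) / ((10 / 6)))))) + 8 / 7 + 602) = 6325495607 / 12005910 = 526.87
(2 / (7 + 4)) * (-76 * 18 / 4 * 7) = -4788 / 11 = -435.27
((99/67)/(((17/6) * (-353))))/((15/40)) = -1584/402067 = -0.00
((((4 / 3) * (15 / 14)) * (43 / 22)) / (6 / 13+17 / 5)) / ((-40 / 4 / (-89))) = 248755 / 38654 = 6.44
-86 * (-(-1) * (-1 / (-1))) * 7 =-602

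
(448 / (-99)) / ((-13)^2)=-448 / 16731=-0.03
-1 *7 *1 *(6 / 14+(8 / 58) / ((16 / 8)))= -101 / 29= -3.48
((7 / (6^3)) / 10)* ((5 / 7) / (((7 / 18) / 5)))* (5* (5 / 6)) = 125 / 1008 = 0.12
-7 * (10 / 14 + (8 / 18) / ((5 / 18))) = -81 / 5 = -16.20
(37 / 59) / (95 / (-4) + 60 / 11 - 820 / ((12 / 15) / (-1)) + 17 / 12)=1221 / 1962812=0.00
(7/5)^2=49/25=1.96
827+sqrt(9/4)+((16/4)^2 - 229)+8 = 1247/2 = 623.50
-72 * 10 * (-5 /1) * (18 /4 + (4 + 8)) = 59400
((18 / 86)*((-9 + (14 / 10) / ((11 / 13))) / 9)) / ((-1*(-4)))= -101 / 2365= -0.04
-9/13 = -0.69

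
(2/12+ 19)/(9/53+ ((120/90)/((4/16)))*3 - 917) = -6095/286464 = -0.02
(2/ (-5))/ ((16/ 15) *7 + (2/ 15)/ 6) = -18/ 337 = -0.05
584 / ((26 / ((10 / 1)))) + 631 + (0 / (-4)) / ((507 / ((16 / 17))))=11123 / 13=855.62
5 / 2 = 2.50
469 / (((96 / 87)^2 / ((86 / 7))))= 2422921 / 512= 4732.27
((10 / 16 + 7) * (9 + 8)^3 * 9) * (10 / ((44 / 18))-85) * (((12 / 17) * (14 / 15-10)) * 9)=17283894696 / 11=1571263154.18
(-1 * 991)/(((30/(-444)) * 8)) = 36667/20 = 1833.35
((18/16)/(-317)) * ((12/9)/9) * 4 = -2/951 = -0.00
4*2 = 8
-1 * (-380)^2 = -144400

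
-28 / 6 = -14 / 3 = -4.67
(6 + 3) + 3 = 12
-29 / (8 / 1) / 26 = -29 / 208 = -0.14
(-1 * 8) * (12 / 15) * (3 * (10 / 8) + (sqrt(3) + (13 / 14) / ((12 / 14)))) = -464 / 15-32 * sqrt(3) / 5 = -42.02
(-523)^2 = 273529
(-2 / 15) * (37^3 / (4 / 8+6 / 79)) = -16006348 / 1365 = -11726.26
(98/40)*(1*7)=17.15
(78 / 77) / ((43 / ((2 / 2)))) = 78 / 3311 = 0.02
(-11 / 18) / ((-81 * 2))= 11 / 2916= 0.00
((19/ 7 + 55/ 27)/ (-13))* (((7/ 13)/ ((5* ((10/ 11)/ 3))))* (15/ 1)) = -4939/ 2535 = -1.95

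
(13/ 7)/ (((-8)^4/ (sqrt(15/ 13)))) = sqrt(195)/ 28672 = 0.00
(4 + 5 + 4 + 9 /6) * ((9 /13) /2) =261 /52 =5.02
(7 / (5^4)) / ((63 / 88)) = 88 / 5625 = 0.02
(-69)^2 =4761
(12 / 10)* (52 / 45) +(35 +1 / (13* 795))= 626762 / 17225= 36.39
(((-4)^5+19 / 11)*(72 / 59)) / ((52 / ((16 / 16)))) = -15570 / 649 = -23.99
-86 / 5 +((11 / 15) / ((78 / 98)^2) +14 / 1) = -46597 / 22815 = -2.04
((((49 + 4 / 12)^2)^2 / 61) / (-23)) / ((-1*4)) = 119946304 / 113643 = 1055.47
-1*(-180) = 180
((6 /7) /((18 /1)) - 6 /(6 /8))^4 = 777796321 /194481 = 3999.34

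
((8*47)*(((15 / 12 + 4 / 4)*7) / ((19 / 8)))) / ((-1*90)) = -2632 / 95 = -27.71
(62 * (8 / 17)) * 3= 1488 / 17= 87.53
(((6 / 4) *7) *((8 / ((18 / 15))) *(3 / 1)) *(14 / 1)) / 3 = 980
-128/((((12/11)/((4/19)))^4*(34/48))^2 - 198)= -1756027953152/3575397689300889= -0.00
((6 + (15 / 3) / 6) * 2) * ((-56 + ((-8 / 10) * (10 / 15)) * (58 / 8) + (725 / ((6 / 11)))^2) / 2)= 13037686309 / 1080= 12071931.77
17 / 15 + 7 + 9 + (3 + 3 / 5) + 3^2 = 446 / 15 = 29.73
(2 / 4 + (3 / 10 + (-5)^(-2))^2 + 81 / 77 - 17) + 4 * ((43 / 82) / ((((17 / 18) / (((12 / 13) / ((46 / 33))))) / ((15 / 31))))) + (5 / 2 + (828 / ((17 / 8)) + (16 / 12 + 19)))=1484388125037187 / 3730934707500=397.86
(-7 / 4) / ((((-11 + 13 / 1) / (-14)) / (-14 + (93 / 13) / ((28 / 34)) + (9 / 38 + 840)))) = 10105081 / 988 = 10227.81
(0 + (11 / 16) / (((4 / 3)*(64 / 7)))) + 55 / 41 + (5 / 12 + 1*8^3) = 258863869 / 503808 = 513.81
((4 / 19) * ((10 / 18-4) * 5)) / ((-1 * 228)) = 155 / 9747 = 0.02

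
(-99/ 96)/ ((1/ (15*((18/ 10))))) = -891/ 32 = -27.84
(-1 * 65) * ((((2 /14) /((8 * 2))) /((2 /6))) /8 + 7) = -407875 /896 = -455.22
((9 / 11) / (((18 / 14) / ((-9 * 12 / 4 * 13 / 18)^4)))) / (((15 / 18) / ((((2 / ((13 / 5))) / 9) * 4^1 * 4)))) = 150993.82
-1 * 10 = -10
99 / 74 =1.34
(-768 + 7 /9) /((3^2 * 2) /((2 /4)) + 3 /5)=-34525 /1647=-20.96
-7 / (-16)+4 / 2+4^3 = 1063 / 16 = 66.44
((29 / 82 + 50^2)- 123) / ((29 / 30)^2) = 2544.14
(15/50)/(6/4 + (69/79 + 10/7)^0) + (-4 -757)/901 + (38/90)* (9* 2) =154868/22525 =6.88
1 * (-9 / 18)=-1 / 2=-0.50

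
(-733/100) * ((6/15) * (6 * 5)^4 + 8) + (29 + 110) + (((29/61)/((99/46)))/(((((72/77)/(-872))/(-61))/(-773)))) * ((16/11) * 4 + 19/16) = -1394402895397/19800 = -70424388.66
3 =3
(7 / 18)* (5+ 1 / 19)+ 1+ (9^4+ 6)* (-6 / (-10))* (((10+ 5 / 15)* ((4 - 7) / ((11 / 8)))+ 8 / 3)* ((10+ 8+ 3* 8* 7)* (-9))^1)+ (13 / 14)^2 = 7324273680281 / 55860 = 131118397.43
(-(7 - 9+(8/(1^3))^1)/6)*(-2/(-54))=-1/27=-0.04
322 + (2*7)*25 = 672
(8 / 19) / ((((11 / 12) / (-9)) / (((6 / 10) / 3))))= -864 / 1045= -0.83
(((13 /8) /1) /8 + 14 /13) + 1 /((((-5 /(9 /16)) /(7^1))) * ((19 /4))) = 88071 /79040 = 1.11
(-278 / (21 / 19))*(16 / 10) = -42256 / 105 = -402.44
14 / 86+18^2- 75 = 10714 / 43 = 249.16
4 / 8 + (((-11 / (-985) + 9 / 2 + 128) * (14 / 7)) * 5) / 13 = 524655 / 5122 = 102.43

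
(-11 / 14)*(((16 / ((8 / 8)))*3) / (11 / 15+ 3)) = -495 / 49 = -10.10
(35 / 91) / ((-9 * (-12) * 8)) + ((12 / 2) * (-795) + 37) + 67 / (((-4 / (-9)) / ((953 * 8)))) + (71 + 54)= 12857382725 / 11232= 1144710.00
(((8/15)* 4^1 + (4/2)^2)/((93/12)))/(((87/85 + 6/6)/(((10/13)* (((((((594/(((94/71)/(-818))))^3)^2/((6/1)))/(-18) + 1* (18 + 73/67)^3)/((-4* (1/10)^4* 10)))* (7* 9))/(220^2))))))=15057238298018078293712005937786826929970184036984875/6797832006645929377843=2215005943556314016194317000000.00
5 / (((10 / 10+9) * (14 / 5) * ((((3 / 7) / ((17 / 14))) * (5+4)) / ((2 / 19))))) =0.01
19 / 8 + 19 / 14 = 209 / 56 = 3.73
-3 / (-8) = 3 / 8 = 0.38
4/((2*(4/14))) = 7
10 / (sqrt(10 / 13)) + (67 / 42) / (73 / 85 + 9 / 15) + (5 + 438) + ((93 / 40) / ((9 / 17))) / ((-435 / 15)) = sqrt(130) + 41905912 / 94395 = 455.34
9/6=1.50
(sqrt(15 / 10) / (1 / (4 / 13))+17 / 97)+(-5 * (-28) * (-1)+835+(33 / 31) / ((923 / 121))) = 695.69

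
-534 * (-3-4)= 3738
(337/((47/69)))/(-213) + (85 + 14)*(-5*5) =-8266826/3337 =-2477.32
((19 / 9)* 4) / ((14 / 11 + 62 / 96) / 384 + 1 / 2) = 1712128 / 102389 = 16.72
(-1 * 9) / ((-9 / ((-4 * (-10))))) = 40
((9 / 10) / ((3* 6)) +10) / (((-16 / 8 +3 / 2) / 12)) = -1206 / 5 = -241.20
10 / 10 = 1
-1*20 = -20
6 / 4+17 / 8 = 29 / 8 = 3.62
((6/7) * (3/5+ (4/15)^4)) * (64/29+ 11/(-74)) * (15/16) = 19328161/19314000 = 1.00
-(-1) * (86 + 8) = 94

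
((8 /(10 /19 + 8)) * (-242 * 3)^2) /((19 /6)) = 468512 /3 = 156170.67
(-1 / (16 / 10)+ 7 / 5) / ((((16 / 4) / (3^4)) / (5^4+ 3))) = 394227 / 40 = 9855.68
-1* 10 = -10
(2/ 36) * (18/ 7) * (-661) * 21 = -1983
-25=-25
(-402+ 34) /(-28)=92 /7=13.14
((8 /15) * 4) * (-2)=-64 /15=-4.27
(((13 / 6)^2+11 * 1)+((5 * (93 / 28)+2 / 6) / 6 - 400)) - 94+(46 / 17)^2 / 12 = -23055985 / 48552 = -474.87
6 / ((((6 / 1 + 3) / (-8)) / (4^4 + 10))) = -4256 / 3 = -1418.67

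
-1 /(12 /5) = -5 /12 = -0.42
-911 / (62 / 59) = -866.92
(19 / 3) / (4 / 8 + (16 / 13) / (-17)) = 8398 / 567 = 14.81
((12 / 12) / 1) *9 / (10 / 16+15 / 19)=1368 / 215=6.36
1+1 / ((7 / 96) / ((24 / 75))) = 943 / 175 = 5.39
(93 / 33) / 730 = 31 / 8030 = 0.00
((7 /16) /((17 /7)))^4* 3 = 17294403 /5473632256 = 0.00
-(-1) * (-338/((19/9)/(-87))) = 264654/19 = 13929.16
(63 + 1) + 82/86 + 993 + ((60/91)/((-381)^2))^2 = 882013451123973988/833697757810827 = 1057.95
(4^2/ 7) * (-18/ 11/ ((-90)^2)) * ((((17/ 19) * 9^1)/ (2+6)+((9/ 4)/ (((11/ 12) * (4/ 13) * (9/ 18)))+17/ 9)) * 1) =-56731/ 6517665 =-0.01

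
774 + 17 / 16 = 775.06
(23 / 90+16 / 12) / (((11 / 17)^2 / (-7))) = -26299 / 990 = -26.56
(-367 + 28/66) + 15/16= -365.64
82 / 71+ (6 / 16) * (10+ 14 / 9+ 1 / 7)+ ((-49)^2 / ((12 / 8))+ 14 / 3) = 19214519 / 11928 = 1610.88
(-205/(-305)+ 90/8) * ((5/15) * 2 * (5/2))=14545/732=19.87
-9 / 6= -3 / 2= -1.50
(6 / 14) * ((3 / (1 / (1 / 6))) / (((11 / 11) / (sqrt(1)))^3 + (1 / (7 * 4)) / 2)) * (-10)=-40 / 19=-2.11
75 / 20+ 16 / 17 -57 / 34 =205 / 68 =3.01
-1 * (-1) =1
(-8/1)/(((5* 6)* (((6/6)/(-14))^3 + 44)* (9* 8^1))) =-1372/16299225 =-0.00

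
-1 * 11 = -11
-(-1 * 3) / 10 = 3 / 10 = 0.30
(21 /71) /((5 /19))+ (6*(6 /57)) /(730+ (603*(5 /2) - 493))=8819543 /7844435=1.12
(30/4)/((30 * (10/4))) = 1/10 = 0.10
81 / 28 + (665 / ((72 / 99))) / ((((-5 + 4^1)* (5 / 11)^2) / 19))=-23543249 / 280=-84083.03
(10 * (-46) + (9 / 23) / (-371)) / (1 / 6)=-23551134 / 8533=-2760.01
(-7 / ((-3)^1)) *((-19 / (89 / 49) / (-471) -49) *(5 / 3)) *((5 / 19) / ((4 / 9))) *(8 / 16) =-89823125 / 1592922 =-56.39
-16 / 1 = -16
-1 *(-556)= 556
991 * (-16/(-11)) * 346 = 5486176/11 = 498743.27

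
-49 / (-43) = 1.14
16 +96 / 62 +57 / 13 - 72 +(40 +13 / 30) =-116471 / 12090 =-9.63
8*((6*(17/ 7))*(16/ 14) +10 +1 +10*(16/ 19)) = 268680/ 931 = 288.59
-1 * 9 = -9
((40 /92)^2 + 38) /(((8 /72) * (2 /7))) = 636363 /529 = 1202.95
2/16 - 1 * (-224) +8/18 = 16169/72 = 224.57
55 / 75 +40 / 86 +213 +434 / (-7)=98168 / 645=152.20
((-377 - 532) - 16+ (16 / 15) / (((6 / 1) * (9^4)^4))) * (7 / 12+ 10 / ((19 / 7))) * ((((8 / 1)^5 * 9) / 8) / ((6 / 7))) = -268977057829623875427014144 / 1584332261468324055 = -169773136.84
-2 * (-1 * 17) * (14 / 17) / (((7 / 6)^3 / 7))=864 / 7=123.43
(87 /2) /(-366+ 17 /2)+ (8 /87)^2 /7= -4563761 /37882845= -0.12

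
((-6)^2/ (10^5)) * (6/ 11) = 27/ 137500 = 0.00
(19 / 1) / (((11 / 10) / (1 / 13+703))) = 1736600 / 143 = 12144.06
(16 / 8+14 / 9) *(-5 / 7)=-160 / 63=-2.54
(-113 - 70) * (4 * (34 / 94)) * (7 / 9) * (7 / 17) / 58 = -5978 / 4089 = -1.46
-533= -533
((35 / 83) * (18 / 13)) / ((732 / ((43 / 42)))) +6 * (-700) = -1105758985 / 263276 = -4200.00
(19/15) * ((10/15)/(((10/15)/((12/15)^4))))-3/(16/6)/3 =10787/75000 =0.14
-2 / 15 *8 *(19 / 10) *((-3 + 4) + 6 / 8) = -266 / 75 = -3.55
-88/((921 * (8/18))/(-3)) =0.64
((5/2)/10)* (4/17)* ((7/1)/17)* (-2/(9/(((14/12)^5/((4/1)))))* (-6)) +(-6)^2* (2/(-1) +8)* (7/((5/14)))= 142710841301/33708960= 4233.62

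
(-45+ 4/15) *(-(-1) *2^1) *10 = -2684/3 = -894.67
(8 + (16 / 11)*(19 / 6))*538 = 223808 / 33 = 6782.06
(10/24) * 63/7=3.75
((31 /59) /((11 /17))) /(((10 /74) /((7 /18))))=136493 /58410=2.34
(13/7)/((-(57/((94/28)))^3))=-1349699/3557187144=-0.00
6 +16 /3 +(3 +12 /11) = 509 /33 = 15.42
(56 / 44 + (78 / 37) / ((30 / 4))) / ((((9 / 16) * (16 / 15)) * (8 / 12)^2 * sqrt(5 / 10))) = 8.24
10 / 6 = 5 / 3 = 1.67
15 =15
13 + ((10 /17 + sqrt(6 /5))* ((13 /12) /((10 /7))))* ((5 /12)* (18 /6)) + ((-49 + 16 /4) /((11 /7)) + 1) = -126371 /8976 + 91* sqrt(30) /480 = -13.04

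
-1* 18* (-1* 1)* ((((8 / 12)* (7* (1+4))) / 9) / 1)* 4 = 560 / 3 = 186.67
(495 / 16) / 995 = 99 / 3184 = 0.03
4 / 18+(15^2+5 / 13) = 26396 / 117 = 225.61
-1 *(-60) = 60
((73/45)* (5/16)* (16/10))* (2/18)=73/810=0.09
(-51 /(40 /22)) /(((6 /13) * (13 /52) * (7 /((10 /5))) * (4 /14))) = -2431 /10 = -243.10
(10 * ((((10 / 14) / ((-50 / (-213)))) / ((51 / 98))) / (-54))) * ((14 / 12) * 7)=-24353 / 2754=-8.84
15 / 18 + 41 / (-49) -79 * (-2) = 158.00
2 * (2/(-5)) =-4/5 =-0.80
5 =5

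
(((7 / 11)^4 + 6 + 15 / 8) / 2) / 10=941591 / 2342560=0.40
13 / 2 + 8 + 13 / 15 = 461 / 30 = 15.37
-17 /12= -1.42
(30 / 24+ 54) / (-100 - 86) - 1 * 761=-566405 / 744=-761.30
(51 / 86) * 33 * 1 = 1683 / 86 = 19.57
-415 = -415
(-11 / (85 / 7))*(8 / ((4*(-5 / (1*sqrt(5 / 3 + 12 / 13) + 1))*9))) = 154 / 3825 + 154*sqrt(3939) / 149175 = 0.11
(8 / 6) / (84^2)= 1 / 5292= 0.00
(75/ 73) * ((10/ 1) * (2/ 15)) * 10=1000/ 73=13.70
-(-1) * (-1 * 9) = -9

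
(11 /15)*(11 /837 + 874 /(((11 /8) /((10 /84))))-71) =301888 /87885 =3.44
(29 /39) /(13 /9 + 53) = 0.01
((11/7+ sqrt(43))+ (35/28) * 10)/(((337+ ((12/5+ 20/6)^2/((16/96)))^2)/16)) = 90000 * sqrt(43)/220698889+ 8865000/1544892223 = 0.01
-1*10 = -10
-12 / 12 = -1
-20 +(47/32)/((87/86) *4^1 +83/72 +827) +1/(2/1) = -200947953/10305956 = -19.50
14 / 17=0.82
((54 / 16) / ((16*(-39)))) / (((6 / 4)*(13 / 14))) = -21 / 5408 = -0.00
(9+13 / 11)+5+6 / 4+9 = 565 / 22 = 25.68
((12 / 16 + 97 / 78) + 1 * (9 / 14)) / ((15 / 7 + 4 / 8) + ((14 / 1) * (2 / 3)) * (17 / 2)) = 2879 / 89518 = 0.03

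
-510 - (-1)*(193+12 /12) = -316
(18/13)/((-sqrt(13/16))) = -72 * sqrt(13)/169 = -1.54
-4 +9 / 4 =-1.75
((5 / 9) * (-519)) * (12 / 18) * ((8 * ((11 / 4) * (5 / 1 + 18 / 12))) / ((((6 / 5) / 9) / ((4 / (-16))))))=618475 / 12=51539.58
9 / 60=3 / 20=0.15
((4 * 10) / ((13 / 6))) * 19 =4560 / 13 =350.77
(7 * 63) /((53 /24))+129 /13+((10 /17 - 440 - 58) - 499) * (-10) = 10173.74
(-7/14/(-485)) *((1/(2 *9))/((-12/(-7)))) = 7/209520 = 0.00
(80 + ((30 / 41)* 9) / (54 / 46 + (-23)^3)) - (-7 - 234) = 1841312922 / 5736187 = 321.00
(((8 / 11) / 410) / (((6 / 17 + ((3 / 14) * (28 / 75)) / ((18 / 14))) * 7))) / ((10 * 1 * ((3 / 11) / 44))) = 1122 / 113939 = 0.01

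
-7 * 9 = -63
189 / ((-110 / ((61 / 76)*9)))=-103761 / 8360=-12.41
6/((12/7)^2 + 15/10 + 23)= 588/2689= 0.22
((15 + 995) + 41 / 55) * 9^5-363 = 59683145.35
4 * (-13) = -52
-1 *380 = -380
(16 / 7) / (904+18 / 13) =104 / 41195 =0.00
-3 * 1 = -3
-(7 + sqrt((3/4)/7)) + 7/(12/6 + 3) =-28/5-sqrt(21)/14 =-5.93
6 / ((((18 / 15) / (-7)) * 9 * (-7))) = 5 / 9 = 0.56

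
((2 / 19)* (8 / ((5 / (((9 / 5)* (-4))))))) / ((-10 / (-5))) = -288 / 475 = -0.61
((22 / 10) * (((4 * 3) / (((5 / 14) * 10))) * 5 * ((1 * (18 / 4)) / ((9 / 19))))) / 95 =462 / 125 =3.70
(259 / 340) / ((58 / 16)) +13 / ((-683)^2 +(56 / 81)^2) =317124090823 / 1508894270245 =0.21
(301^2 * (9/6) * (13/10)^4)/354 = 2587655161/2360000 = 1096.46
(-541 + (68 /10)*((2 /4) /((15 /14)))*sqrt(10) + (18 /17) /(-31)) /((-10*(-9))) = -57025 /9486 + 119*sqrt(10) /3375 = -5.90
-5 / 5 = -1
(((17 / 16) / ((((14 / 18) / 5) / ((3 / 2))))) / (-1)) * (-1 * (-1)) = -2295 / 224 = -10.25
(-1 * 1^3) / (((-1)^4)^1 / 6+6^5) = -6 / 46657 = -0.00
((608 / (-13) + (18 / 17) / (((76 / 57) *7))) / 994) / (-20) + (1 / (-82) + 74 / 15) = 7449796727 / 1513114512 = 4.92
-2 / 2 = -1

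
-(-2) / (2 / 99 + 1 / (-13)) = -2574 / 73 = -35.26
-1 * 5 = -5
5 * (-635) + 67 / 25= -79308 / 25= -3172.32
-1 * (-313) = 313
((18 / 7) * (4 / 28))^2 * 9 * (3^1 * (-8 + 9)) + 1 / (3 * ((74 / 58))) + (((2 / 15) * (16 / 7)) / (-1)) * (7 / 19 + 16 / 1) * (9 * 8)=-8994797489 / 25318545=-355.27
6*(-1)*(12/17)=-72/17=-4.24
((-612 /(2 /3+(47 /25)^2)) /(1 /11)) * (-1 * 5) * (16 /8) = 126225000 /7877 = 16024.50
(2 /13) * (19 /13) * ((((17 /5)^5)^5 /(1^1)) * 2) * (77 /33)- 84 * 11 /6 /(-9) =9209921350115806549212175287758222 /453293323516845703125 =20317796164878.96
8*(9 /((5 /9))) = 648 /5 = 129.60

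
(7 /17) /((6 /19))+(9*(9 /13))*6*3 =150445 /1326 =113.46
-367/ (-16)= 367/ 16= 22.94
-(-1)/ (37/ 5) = 5/ 37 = 0.14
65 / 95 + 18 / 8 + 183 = 14131 / 76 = 185.93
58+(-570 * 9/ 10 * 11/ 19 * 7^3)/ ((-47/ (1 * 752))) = 1629994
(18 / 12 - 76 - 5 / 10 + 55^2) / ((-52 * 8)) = -1475 / 208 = -7.09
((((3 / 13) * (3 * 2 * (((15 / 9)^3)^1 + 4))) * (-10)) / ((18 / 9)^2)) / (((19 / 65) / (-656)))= 3821200 / 57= 67038.60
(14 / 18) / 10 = 7 / 90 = 0.08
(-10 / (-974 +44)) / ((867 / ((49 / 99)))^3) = 117649 / 58809274907521941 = 0.00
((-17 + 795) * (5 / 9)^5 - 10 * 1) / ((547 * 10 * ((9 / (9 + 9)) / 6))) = 736304 / 10766601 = 0.07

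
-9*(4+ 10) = -126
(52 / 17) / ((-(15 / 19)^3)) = -356668 / 57375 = -6.22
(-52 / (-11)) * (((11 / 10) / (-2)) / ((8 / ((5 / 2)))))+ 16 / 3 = 217 / 48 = 4.52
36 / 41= 0.88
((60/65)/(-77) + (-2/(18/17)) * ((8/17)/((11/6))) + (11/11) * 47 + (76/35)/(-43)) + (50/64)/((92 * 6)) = 58865956701/1267185920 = 46.45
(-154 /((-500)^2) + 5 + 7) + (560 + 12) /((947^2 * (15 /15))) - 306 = -32957728304293 /112101125000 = -294.00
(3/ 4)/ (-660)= -0.00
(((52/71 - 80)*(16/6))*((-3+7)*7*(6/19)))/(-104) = 315168/17537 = 17.97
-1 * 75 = -75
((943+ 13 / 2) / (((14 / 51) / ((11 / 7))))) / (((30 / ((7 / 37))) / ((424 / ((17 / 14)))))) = 2214234 / 185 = 11968.83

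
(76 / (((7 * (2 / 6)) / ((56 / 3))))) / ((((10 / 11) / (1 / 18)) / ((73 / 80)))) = 15257 / 450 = 33.90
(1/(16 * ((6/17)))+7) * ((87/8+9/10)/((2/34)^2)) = 31261997/1280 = 24423.44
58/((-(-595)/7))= 58/85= 0.68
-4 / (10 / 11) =-22 / 5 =-4.40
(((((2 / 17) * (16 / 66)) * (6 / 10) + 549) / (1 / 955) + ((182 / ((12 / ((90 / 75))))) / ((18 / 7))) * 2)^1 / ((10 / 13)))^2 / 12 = 205625474880078653764 / 5310916875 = 38717509559.98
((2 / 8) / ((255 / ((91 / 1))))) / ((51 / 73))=6643 / 52020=0.13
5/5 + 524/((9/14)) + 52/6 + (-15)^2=1049.78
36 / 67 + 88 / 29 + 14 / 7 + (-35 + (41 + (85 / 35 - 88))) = -1006469 / 13601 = -74.00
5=5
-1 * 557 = -557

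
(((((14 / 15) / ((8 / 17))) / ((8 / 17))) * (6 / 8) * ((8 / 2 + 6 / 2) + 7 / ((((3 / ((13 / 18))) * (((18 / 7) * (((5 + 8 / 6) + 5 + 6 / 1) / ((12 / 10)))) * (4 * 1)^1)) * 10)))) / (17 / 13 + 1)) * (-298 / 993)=-2.88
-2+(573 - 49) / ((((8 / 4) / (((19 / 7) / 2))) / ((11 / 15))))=27169 / 105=258.75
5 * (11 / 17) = 55 / 17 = 3.24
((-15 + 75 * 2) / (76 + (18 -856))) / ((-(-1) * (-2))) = 45 / 508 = 0.09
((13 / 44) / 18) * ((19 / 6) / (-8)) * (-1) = 247 / 38016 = 0.01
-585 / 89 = -6.57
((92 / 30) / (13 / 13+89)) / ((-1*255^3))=-23 / 11192428125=-0.00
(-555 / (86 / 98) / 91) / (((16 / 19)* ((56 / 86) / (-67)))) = 706515 / 832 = 849.18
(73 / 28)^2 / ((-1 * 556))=-5329 / 435904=-0.01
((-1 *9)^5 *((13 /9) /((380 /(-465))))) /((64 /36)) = 58709.08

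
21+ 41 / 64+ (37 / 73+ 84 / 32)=115737 / 4672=24.77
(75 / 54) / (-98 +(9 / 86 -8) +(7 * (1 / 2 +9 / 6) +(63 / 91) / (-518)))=-3619525 / 239488092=-0.02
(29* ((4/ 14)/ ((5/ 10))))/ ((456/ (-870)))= -4205/ 133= -31.62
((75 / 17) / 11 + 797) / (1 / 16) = 2385824 / 187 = 12758.42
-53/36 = -1.47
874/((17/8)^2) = 55936/289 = 193.55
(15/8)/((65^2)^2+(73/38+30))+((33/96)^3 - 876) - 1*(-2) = -6475267711295981/7409117462528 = -873.96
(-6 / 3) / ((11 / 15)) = -30 / 11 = -2.73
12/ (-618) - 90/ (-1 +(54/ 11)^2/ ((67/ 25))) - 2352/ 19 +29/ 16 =-270352259703/ 2028798416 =-133.26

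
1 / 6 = 0.17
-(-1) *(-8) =-8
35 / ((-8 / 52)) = -455 / 2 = -227.50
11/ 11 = 1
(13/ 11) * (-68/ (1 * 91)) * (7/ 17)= -4/ 11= -0.36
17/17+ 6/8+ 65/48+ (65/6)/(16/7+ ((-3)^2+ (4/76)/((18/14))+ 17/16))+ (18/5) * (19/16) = 8.25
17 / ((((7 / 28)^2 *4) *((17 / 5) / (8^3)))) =10240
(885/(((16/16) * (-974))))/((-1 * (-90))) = -59/5844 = -0.01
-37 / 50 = -0.74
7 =7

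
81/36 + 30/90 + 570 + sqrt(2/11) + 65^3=sqrt(22)/11 + 3302371/12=275198.01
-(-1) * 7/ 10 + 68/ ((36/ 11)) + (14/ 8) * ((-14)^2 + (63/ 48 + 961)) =5899751/ 2880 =2048.52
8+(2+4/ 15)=154/ 15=10.27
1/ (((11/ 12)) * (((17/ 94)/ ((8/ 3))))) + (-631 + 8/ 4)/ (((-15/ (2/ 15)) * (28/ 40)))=24.07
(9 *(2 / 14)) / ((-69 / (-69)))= 1.29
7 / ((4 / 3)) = 21 / 4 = 5.25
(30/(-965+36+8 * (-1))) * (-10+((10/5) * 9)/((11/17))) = -5880/10307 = -0.57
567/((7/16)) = 1296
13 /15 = 0.87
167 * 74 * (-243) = -3002994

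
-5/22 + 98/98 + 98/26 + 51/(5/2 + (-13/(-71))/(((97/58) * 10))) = 409724197/16485898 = 24.85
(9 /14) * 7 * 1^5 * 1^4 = 9 /2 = 4.50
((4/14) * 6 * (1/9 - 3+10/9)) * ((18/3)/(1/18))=-2304/7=-329.14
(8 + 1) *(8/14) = 36/7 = 5.14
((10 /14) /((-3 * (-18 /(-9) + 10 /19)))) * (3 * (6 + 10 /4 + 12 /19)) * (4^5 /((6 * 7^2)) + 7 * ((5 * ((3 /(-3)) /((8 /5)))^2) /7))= -88733105 /6322176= -14.04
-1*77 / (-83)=0.93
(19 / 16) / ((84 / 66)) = 209 / 224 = 0.93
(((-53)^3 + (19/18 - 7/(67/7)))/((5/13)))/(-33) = 11729.68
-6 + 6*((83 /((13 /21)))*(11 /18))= 6313 /13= 485.62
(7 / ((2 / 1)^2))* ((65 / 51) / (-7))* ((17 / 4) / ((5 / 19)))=-5.15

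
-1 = -1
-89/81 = -1.10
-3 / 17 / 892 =-3 / 15164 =-0.00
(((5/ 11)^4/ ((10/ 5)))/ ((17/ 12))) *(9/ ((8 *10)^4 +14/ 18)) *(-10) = -3037500/ 91753391822279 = -0.00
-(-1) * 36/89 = 36/89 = 0.40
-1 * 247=-247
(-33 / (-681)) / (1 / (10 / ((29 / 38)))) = 0.63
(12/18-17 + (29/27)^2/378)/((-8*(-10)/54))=-900001/81648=-11.02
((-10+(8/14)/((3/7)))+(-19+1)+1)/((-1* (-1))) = -77/3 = -25.67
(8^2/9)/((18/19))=608/81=7.51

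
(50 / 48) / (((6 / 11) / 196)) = 13475 / 36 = 374.31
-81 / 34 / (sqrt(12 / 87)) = -6.41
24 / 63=8 / 21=0.38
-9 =-9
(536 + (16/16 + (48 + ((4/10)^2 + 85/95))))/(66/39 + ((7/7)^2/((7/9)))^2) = 177325512/1012225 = 175.18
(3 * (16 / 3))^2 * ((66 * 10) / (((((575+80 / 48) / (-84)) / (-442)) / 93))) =1011680913.02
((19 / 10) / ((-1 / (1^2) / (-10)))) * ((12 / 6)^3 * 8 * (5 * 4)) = 24320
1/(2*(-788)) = -1/1576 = -0.00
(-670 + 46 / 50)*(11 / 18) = -408.88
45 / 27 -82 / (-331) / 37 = 61481 / 36741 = 1.67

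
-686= -686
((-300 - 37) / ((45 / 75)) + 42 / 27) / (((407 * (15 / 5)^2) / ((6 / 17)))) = -10082 / 186813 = -0.05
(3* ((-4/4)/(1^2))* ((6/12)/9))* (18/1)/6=-1/2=-0.50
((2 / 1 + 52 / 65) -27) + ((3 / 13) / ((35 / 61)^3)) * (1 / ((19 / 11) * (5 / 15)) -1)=-35249689 / 1512875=-23.30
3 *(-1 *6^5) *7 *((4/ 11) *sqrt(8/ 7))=-186624 *sqrt(14)/ 11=-63480.28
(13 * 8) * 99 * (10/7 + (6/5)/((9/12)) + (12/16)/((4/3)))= 2588157/70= 36973.67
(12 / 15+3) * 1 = 19 / 5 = 3.80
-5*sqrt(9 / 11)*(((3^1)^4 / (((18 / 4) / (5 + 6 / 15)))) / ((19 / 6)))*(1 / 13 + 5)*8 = -419904*sqrt(11) / 247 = -5638.32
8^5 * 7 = 229376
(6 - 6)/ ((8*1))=0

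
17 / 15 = 1.13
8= 8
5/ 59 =0.08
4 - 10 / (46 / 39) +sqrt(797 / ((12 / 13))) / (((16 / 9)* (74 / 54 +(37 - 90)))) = -4.80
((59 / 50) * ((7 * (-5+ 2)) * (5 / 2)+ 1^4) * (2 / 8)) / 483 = -6077 / 193200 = -0.03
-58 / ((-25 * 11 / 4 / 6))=5.06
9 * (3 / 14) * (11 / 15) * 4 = 5.66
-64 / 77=-0.83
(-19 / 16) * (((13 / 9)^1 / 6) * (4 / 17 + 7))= -10127 / 4896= -2.07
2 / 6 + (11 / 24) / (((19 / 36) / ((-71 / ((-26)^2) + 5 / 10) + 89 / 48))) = 704837 / 308256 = 2.29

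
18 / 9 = 2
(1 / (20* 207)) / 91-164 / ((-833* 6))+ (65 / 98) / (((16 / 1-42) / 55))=-30715463 / 22416030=-1.37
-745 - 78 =-823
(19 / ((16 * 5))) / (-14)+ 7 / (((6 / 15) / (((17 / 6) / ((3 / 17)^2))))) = 48146887 / 30240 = 1592.16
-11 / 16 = -0.69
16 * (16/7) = 256/7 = 36.57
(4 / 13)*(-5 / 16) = -5 / 52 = -0.10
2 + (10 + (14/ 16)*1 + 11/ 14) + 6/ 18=2351/ 168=13.99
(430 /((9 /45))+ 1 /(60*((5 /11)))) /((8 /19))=12255209 /2400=5106.34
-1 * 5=-5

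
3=3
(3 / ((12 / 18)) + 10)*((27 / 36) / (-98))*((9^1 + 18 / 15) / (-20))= 0.06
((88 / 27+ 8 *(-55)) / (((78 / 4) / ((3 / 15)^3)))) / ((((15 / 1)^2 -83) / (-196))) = 2311232 / 9345375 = 0.25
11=11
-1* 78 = -78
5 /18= 0.28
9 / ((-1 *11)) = -9 / 11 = -0.82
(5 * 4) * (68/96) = 85/6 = 14.17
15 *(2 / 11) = 30 / 11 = 2.73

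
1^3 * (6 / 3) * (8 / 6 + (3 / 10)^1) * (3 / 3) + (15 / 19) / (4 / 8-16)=28411 / 8835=3.22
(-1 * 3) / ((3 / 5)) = -5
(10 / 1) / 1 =10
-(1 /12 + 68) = -817 /12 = -68.08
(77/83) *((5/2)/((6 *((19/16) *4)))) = 385/4731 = 0.08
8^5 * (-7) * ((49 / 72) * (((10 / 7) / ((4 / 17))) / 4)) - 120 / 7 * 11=-14939240 / 63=-237130.79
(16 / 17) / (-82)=-0.01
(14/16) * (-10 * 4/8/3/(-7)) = 5/24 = 0.21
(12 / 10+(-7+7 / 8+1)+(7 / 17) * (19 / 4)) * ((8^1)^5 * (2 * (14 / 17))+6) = -614337217 / 5780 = -106286.72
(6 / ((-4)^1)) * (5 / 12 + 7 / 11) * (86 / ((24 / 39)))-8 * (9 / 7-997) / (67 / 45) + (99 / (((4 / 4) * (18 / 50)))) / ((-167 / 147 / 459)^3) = -13945629986120832139247 / 768891251744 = -18137324302.35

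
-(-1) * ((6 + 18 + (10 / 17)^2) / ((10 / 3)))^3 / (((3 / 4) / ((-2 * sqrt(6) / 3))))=-1044957787968 * sqrt(6) / 3017196125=-848.34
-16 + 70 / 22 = -141 / 11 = -12.82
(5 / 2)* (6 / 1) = 15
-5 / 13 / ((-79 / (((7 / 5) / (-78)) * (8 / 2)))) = -0.00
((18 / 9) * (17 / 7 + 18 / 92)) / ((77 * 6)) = 845 / 74382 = 0.01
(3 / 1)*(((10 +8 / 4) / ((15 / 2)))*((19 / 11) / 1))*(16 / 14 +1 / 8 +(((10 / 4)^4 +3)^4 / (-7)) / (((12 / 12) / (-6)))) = 35079756692523 / 1576960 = 22245178.50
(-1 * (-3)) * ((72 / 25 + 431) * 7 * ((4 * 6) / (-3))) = -1822296 / 25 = -72891.84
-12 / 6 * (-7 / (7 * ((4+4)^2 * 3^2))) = 1 / 288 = 0.00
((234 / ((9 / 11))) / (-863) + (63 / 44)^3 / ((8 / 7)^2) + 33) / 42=164275658257 / 197605072896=0.83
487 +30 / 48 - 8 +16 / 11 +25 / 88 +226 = 7781 / 11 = 707.36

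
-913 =-913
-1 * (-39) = 39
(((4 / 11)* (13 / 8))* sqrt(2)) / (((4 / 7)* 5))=91* sqrt(2) / 440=0.29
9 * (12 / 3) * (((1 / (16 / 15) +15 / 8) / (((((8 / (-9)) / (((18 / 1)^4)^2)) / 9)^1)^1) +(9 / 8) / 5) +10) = -112971814588719 / 10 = -11297181458871.90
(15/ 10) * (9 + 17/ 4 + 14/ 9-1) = 497/ 24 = 20.71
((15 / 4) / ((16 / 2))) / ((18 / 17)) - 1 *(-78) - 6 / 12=14965 / 192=77.94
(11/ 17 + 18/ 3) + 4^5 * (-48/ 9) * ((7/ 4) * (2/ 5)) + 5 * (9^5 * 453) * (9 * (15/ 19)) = 4604187043718/ 4845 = 950296603.45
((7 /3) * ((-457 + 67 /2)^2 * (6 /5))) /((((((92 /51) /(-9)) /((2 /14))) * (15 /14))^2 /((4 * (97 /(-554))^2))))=1106091846208503 /40589641000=27250.59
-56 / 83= -0.67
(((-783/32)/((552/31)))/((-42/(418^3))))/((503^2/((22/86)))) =270839803443/112101203648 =2.42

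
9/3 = 3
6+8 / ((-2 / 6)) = -18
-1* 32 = -32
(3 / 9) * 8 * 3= 8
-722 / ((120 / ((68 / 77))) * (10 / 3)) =-6137 / 3850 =-1.59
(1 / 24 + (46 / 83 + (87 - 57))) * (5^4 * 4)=38091875 / 498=76489.71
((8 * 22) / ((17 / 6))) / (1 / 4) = 4224 / 17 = 248.47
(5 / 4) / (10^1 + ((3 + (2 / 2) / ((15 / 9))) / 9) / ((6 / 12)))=25 / 216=0.12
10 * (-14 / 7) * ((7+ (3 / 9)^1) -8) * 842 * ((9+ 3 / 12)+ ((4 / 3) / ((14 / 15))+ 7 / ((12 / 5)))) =9615640 / 63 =152629.21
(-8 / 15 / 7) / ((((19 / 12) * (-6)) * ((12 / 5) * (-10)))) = -2 / 5985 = -0.00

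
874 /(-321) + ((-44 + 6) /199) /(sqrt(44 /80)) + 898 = 287384 /321- 76 * sqrt(55) /2189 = 895.02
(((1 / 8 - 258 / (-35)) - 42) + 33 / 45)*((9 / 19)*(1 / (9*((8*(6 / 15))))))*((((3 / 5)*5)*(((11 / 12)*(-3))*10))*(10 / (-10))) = -45.82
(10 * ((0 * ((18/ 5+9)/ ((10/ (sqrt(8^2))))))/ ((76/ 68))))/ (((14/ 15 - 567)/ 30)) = 0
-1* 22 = -22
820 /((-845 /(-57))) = 9348 /169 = 55.31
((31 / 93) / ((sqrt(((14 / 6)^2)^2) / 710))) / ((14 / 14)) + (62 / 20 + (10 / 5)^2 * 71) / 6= 89493 / 980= 91.32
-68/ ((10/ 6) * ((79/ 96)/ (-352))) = 6893568/ 395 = 17452.07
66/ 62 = 1.06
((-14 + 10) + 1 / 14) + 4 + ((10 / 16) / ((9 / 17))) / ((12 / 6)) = 667 / 1008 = 0.66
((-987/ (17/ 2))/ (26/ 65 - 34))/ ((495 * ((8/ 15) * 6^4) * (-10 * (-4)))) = 47/ 186126336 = 0.00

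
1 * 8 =8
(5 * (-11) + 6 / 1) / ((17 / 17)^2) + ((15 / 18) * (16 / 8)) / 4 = -583 / 12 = -48.58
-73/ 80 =-0.91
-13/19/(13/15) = -15/19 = -0.79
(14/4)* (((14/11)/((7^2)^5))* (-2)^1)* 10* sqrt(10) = -20* sqrt(10)/63412811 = -0.00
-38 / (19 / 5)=-10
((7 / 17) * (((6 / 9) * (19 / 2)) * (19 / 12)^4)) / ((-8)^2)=17332693 / 67682304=0.26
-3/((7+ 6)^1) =-3/13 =-0.23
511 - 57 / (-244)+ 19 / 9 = 1127305 / 2196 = 513.34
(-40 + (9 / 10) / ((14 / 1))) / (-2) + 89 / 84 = 17663 / 840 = 21.03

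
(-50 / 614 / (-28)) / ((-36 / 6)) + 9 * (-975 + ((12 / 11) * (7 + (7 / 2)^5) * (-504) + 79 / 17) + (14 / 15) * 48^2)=-2622991.49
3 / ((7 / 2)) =6 / 7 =0.86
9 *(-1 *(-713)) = 6417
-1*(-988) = 988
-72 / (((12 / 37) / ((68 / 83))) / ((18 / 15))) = -90576 / 415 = -218.26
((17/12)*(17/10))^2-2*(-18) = 601921/14400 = 41.80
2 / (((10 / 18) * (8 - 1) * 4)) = 0.13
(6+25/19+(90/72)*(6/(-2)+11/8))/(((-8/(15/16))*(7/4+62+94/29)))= -1397655/151192576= -0.01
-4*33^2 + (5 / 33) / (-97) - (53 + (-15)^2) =-14833439 / 3201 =-4634.00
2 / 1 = 2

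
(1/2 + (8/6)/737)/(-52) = -0.01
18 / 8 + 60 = 249 / 4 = 62.25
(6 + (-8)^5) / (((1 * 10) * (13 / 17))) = -278477 / 65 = -4284.26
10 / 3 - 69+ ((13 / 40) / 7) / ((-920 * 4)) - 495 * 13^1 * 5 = -32240.67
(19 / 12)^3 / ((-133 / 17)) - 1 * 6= -78713 / 12096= -6.51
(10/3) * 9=30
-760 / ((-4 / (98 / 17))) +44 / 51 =55904 / 51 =1096.16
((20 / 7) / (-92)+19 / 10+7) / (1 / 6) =42837 / 805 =53.21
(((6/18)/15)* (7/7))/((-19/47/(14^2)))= -9212/855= -10.77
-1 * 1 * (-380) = 380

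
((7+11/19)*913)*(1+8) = 1183248/19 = 62276.21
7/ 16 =0.44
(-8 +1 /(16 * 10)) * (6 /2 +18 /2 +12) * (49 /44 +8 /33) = -228941 /880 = -260.16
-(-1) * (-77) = -77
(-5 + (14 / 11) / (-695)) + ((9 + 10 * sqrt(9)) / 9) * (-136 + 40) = -3218559 / 7645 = -421.00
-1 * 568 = -568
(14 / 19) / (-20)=-7 / 190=-0.04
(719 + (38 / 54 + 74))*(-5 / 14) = -53575 / 189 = -283.47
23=23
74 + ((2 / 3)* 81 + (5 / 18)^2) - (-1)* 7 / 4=10516 / 81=129.83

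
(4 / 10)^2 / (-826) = -0.00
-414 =-414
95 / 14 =6.79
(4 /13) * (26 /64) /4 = 1 /32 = 0.03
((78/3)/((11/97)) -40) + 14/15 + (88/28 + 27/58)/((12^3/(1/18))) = 190.21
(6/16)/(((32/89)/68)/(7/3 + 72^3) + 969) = 1694183263/4377769551656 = 0.00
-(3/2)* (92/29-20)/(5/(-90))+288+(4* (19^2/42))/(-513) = -2736310/16443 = -166.41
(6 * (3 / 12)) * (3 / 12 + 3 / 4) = 3 / 2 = 1.50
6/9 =2/3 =0.67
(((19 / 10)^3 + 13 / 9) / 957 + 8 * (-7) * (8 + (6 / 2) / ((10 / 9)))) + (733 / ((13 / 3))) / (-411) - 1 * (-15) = -8967663935689 / 15339753000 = -584.60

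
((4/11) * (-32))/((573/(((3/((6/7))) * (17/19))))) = -7616/119757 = -0.06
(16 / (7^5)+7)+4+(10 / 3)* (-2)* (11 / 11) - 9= -235250 / 50421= -4.67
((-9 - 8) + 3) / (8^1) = -7 / 4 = -1.75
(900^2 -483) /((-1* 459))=-269839 /153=-1763.65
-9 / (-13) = 9 / 13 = 0.69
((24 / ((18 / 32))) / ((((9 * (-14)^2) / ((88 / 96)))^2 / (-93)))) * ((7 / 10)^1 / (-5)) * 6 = 3751 / 4167450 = 0.00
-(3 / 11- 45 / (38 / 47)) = 23151 / 418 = 55.39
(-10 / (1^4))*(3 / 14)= -15 / 7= -2.14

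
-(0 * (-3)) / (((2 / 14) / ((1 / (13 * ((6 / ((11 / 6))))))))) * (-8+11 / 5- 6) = 0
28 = 28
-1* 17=-17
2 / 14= 1 / 7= 0.14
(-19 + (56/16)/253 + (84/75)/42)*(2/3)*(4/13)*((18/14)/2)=-1439026/575575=-2.50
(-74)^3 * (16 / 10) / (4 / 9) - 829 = -7298177 / 5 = -1459635.40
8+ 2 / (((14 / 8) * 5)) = 288 / 35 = 8.23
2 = 2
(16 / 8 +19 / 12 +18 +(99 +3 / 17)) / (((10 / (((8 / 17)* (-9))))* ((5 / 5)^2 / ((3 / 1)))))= -44343 / 289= -153.44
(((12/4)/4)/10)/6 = 1/80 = 0.01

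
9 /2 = 4.50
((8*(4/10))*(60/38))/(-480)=-1/95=-0.01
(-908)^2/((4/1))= 206116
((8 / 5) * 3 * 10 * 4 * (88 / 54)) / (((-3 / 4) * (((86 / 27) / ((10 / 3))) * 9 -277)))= 2560 / 1647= 1.55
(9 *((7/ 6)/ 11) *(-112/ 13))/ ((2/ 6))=-3528/ 143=-24.67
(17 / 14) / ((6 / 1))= 0.20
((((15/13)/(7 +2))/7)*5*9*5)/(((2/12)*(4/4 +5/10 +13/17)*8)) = 19125/14014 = 1.36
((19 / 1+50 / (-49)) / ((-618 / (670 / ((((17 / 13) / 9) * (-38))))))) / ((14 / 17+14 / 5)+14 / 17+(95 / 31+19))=594697025 / 4465928796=0.13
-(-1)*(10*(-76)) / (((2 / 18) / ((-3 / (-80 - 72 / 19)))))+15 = -45750 / 199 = -229.90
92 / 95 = 0.97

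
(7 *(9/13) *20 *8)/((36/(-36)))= -10080/13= -775.38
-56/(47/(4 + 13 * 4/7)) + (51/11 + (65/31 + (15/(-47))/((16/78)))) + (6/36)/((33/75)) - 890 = -345437347/384648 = -898.06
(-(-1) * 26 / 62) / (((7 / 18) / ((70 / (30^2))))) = 13 / 155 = 0.08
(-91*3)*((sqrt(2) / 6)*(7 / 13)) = -49*sqrt(2) / 2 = -34.65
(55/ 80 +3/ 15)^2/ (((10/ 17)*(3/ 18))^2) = 13111641/ 160000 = 81.95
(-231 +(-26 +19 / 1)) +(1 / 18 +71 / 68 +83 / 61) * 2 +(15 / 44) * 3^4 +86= -49058831 / 410652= -119.47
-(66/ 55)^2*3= -108/ 25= -4.32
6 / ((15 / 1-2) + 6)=6 / 19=0.32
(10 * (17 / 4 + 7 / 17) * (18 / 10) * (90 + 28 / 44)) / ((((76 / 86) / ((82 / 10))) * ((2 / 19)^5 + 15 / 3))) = 653527167374043 / 46303170980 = 14114.09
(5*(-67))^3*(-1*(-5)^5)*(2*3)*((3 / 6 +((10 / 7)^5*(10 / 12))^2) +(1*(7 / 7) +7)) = -19763267502809769921875 / 847425747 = -23321532975336.62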